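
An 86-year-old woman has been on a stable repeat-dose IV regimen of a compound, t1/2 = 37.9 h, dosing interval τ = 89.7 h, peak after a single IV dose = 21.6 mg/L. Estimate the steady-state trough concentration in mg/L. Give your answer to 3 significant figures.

5.20 mg/L

k = ln2 / t½ = 0.693147 / 37.9 = 0.01829 h⁻¹
e^(−kτ) = e^(−0.01829 × 89.7) = 0.1939
Accumulation ratio R = 1 / (1 − e^(−kτ)) = 1 / (1 − 0.1939) = 1.241
Steady-state trough = C₀ × R × e^(−kτ) = 21.6 × 1.241 × 0.1939 = 5.198 mg/L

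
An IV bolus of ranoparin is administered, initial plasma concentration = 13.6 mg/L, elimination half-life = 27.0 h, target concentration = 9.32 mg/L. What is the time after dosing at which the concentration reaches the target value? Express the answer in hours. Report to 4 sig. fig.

k = ln2 / t½ = 0.693147 / 27.0 = 0.02567 h⁻¹
t = ln(C₀ / C) / k = ln(13.60 / 9.32) / 0.02567
  = ln(1.459) / 0.02567 = 0.3778 / 0.02567 = 14.72 h

14.72 h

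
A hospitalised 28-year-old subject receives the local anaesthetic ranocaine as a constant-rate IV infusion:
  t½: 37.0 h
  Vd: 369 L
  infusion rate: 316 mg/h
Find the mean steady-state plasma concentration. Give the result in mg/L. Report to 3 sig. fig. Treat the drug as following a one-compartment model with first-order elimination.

k = ln2 / t½ = 0.693147 / 37.0 = 0.01873 h⁻¹
CL = k × Vd = 0.01873 × 369 = 6.911 L/h
At steady state Css = R₀ / CL = 316 / 6.911 = 45.72 mg/L

45.7 mg/L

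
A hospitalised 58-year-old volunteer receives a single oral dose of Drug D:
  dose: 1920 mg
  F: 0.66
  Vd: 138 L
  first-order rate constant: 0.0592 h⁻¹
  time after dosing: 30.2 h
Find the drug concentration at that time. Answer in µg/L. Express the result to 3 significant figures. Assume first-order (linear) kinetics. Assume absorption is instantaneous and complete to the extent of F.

1540 µg/L

Amount reaching circulation = F × Dose = 0.66 × 1920 = 1267 mg
C₀ = F·Dose / Vd = 1267 / 138 = 9.181 mg/L
C = C₀ · e^(−k·t) = 9.181 × e^(−0.05920 × 30.2)
  = 9.181 × 0.1673 = 1.536 mg/L
Convert: 1.536 mg/L × 1000 = 1536 µg/L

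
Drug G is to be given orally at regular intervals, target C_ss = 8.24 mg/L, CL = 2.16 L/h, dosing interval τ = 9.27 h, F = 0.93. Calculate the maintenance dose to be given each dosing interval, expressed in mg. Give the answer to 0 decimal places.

177 mg

At steady state, F × (Dose/τ) = Css × CL.
Dose = Css × CL × τ / F = 8.24 × 2.160 × 9.27 / 0.93 = 177.4 mg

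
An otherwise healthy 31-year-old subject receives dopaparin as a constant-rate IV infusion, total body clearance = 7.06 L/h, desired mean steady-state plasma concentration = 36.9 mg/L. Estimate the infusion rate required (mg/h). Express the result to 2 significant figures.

260 mg/h

At steady state, infusion rate R₀ = Css × CL = 36.9 × 7.060 = 260.5 mg/h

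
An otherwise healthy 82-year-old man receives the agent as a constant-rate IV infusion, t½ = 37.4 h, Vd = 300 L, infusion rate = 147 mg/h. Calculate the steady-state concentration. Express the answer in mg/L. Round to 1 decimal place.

k = ln2 / t½ = 0.693147 / 37.4 = 0.01853 h⁻¹
CL = k × Vd = 0.01853 × 300 = 5.559 L/h
At steady state Css = R₀ / CL = 147 / 5.559 = 26.44 mg/L

26.4 mg/L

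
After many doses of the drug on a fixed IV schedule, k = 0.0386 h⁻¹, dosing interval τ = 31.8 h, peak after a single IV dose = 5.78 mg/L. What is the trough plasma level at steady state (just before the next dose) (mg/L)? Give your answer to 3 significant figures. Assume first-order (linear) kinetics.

2.40 mg/L

e^(−kτ) = e^(−0.03860 × 31.8) = 0.2930
Accumulation ratio R = 1 / (1 − e^(−kτ)) = 1 / (1 − 0.2930) = 1.414
Steady-state trough = C₀ × R × e^(−kτ) = 5.78 × 1.414 × 0.2930 = 2.395 mg/L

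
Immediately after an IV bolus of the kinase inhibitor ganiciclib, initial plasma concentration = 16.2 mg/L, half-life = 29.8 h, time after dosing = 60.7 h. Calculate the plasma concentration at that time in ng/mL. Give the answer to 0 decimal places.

k = ln2 / t½ = 0.693147 / 29.8 = 0.02326 h⁻¹
C = C₀ · e^(−k·t) = 16.20 × e^(−0.02326 × 60.7)
  = 16.20 × 0.2437 = 3.948 mg/L
Convert: 3.948 mg/L × 1000 = 3948 ng/mL

3948 ng/mL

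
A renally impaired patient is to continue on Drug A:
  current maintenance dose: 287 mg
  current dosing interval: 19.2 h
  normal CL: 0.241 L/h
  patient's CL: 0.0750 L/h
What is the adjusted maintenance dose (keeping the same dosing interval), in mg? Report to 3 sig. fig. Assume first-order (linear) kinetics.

89.3 mg

To keep the same average steady-state level, dosing rate must scale with clearance.
CL ratio = 0.0750 / 0.241 = 0.3112
New dose (same interval) = 287 × 0.3112 = 89.31 mg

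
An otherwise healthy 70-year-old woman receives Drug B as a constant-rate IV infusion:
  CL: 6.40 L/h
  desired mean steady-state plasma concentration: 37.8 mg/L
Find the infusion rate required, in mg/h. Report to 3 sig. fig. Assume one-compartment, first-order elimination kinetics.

At steady state, infusion rate R₀ = Css × CL = 37.8 × 6.400 = 241.9 mg/h

242 mg/h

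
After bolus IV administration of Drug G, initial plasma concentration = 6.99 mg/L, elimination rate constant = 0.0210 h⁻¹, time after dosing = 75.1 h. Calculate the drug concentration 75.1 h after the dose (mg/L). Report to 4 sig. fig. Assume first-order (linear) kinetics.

C = C₀ · e^(−k·t) = 6.990 × e^(−0.02100 × 75.1)
  = 6.990 × 0.2066 = 1.444 mg/L

1.444 mg/L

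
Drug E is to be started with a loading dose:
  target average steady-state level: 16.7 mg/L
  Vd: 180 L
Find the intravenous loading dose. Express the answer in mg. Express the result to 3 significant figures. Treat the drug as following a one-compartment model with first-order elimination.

LD = Css × Vd = 16.7 × 180 = 3006 mg

3010 mg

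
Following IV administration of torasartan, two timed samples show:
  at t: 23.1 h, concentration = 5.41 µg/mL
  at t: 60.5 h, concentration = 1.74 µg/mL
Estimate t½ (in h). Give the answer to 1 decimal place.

22.9 h

k = ln(C₁/C₂) / (t₂ − t₁) = ln(5.41/1.74) / (60.5 − 23.1)
  = 1.134 / 37.40 = 0.03032 h⁻¹
t½ = ln2 / k = 0.693147 / 0.03032 = 22.86 h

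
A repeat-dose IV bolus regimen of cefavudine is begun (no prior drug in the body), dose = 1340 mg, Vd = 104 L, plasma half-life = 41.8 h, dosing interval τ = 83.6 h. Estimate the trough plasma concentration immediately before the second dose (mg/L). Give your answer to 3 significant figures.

C₀ per dose = Dose / Vd = 1340 / 104 = 12.88 mg/L
k = ln2 / t½ = 0.693147 / 41.8 = 0.01658 h⁻¹
Fraction remaining after one interval: r = e^(−kτ) = e^(−0.01658 × 83.6) = 0.2501
Before dose 2, 1 dose has been given (aged 1τ).
C_trough = C₀ × r = 12.88 × 0.2501 = 3.221 mg/L

3.22 mg/L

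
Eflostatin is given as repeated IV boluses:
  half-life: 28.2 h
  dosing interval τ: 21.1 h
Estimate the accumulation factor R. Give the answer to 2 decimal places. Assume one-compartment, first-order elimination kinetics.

k = ln2 / t½ = 0.693147 / 28.2 = 0.02458 h⁻¹
e^(−kτ) = e^(−0.02458 × 21.1) = 0.5953
Accumulation ratio R = 1 / (1 − e^(−kτ)) = 1 / (1 − 0.5953) = 2.471

2.47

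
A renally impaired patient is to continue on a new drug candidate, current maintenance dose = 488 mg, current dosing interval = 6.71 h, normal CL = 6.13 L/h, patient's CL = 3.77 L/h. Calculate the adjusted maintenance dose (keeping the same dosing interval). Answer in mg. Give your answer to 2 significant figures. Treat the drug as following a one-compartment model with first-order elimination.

To keep the same average steady-state level, dosing rate must scale with clearance.
CL ratio = 3.77 / 6.13 = 0.6150
New dose (same interval) = 488 × 0.6150 = 300.1 mg

300 mg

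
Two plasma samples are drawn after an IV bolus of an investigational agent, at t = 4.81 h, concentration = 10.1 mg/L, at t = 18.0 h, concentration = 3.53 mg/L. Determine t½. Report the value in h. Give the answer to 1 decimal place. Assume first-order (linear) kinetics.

8.7 h

k = ln(C₁/C₂) / (t₂ − t₁) = ln(10.1/3.53) / (18.0 − 4.81)
  = 1.051 / 13.19 = 0.07968 h⁻¹
t½ = ln2 / k = 0.693147 / 0.07968 = 8.699 h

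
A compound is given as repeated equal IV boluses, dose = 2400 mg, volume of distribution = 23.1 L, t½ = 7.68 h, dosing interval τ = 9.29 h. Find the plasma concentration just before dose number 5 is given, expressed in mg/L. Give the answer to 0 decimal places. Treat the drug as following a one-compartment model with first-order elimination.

76 mg/L

C₀ per dose = Dose / Vd = 2400 / 23.1 = 103.9 mg/L
k = ln2 / t½ = 0.693147 / 7.68 = 0.09025 h⁻¹
Fraction remaining after one interval: r = e^(−kτ) = e^(−0.09025 × 9.29) = 0.4324
Before dose 5, 4 doses have been given (aged 1τ, 2τ, 3τ, 4τ).
C_trough = C₀ × (r + r² + … + r^4) = C₀ × r(1−r^4)/(1−r)
        = 103.9 × 0.4324 × (1 − 0.03496) / (1 − 0.4324) = 76.38 mg/L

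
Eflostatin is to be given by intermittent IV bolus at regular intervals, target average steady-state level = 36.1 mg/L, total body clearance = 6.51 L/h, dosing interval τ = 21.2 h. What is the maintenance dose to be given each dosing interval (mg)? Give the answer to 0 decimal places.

4982 mg

At steady state, Dose/τ = Css × CL.
Dose = Css × CL × τ = 36.1 × 6.510 × 21.2 = 4982 mg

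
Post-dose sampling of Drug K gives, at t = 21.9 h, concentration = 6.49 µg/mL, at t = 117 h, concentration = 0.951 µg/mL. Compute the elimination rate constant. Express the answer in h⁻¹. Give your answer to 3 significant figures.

k = ln(C₁/C₂) / (t₂ − t₁) = ln(6.49/0.951) / (117 − 21.9)
  = 1.921 / 95.10 = 0.02020 h⁻¹

0.0202 h⁻¹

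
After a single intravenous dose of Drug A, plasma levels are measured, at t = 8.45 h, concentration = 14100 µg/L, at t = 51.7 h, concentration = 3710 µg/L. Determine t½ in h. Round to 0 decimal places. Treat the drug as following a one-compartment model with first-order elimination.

22 h

k = ln(C₁/C₂) / (t₂ − t₁) = ln(14100/3710) / (51.7 − 8.45)
  = 1.335 / 43.25 = 0.03087 h⁻¹
t½ = ln2 / k = 0.693147 / 0.03087 = 22.45 h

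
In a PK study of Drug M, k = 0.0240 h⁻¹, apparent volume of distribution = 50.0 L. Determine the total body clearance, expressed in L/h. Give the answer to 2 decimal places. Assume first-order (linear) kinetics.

CL = k × Vd = 0.0240 × 50.0 = 1.200 L/h

1.20 L/h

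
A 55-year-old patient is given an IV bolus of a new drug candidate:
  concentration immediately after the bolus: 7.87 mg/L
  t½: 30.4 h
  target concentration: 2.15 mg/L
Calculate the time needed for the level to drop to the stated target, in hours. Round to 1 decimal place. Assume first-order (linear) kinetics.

56.9 h

k = ln2 / t½ = 0.693147 / 30.4 = 0.02280 h⁻¹
t = ln(C₀ / C) / k = ln(7.870 / 2.15) / 0.02280
  = ln(3.660) / 0.02280 = 1.297 / 0.02280 = 56.89 h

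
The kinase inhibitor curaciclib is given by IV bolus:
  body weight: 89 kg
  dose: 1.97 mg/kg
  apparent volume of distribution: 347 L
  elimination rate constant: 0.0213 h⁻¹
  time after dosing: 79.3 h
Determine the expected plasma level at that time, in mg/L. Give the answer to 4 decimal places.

Total dose = 1.97 × 89 = 175.3 mg
C₀ = Dose / Vd = 175.3 / 347 = 0.5052 mg/L
C = C₀ · e^(−k·t) = 0.5052 × e^(−0.02130 × 79.3)
  = 0.5052 × 0.1847 = 0.09331 mg/L

0.0933 mg/L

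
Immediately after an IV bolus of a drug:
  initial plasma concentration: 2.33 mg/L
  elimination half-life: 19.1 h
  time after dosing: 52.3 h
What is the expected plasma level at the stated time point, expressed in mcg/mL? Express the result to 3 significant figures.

0.349 mcg/mL

k = ln2 / t½ = 0.693147 / 19.1 = 0.03629 h⁻¹
C = C₀ · e^(−k·t) = 2.330 × e^(−0.03629 × 52.3)
  = 2.330 × 0.1499 = 0.3493 mg/L
(0.3493 mg/L = 0.3493 mcg/mL)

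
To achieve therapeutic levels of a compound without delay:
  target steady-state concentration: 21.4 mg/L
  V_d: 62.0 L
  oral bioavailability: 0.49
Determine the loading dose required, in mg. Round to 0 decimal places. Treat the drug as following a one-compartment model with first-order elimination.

LD = Css × Vd / F = 21.4 × 62.0 / 0.49 = 2708 mg

2708 mg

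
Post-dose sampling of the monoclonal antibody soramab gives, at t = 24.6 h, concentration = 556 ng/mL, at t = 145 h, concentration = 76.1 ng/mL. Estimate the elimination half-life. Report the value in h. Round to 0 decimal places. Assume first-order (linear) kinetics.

k = ln(C₁/C₂) / (t₂ − t₁) = ln(556/76.1) / (145 − 24.6)
  = 1.989 / 120.4 = 0.01652 h⁻¹
t½ = ln2 / k = 0.693147 / 0.01652 = 41.96 h

42 h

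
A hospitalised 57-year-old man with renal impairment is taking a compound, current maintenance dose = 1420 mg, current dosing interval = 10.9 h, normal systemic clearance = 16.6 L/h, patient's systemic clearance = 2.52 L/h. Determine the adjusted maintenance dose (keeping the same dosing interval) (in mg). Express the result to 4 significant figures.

To keep the same average steady-state level, dosing rate must scale with clearance.
CL ratio = 2.52 / 16.6 = 0.1518
New dose (same interval) = 1420 × 0.1518 = 215.6 mg

215.6 mg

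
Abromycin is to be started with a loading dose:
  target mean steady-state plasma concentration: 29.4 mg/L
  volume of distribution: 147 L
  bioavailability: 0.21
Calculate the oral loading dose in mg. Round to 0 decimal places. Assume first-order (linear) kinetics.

LD = Css × Vd / F = 29.4 × 147 / 0.21 = 20580 mg

20580 mg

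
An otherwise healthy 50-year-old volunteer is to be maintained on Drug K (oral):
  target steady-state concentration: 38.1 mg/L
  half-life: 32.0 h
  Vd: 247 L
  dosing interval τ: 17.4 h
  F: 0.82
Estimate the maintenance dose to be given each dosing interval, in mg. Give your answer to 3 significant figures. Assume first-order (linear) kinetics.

4330 mg

k = ln2 / t½ = 0.693147 / 32.0 = 0.02166 h⁻¹
CL = k × Vd = 0.02166 × 247 = 5.350 L/h
At steady state, F × (Dose/τ) = Css × CL.
Dose = Css × CL × τ / F = 38.1 × 5.350 × 17.4 / 0.82 = 4325 mg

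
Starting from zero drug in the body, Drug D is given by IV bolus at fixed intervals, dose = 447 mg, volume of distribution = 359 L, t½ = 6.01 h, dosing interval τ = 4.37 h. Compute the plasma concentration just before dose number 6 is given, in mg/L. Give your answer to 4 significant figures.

1.747 mg/L

C₀ per dose = Dose / Vd = 447 / 359 = 1.245 mg/L
k = ln2 / t½ = 0.693147 / 6.01 = 0.1153 h⁻¹
Fraction remaining after one interval: r = e^(−kτ) = e^(−0.1153 × 4.37) = 0.6042
Before dose 6, 5 doses have been given (aged 1τ, 2τ, 3τ, 4τ, 5τ).
C_trough = C₀ × (r + r² + … + r^5) = C₀ × r(1−r^5)/(1−r)
        = 1.245 × 0.6042 × (1 − 0.08052) / (1 − 0.6042) = 1.747 mg/L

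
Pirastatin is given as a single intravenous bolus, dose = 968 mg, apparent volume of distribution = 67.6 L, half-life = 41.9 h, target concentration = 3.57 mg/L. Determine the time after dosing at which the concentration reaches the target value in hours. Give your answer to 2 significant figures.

84 h

C₀ = Dose / Vd = 968.0 / 67.6 = 14.32 mg/L
k = ln2 / t½ = 0.693147 / 41.9 = 0.01654 h⁻¹
t = ln(C₀ / C) / k = ln(14.32 / 3.57) / 0.01654
  = ln(4.011) / 0.01654 = 1.389 / 0.01654 = 83.98 h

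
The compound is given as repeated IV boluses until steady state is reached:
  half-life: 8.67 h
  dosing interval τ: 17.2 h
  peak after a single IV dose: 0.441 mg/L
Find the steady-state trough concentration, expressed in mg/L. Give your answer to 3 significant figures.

k = ln2 / t½ = 0.693147 / 8.67 = 0.07995 h⁻¹
e^(−kτ) = e^(−0.07995 × 17.2) = 0.2528
Accumulation ratio R = 1 / (1 − e^(−kτ)) = 1 / (1 − 0.2528) = 1.338
Steady-state trough = C₀ × R × e^(−kτ) = 0.441 × 1.338 × 0.2528 = 0.1492 mg/L

0.149 mg/L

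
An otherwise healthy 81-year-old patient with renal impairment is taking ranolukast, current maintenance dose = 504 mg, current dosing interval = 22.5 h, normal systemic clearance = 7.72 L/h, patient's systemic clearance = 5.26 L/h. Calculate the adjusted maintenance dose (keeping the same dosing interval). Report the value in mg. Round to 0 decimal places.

343 mg

To keep the same average steady-state level, dosing rate must scale with clearance.
CL ratio = 5.26 / 7.72 = 0.6813
New dose (same interval) = 504 × 0.6813 = 343.4 mg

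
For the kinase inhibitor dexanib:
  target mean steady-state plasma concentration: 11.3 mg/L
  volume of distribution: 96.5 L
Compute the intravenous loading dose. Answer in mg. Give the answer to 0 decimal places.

1090 mg

LD = Css × Vd = 11.3 × 96.5 = 1090 mg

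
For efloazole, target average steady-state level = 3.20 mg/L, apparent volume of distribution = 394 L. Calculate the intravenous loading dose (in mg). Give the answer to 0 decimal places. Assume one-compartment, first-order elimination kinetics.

1261 mg

LD = Css × Vd = 3.20 × 394 = 1261 mg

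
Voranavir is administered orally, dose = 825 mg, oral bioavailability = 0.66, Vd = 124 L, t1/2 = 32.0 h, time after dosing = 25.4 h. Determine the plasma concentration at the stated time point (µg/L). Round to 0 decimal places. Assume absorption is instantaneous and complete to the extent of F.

Amount reaching circulation = F × Dose = 0.66 × 825.0 = 544.5 mg
C₀ = F·Dose / Vd = 544.5 / 124 = 4.391 mg/L
k = ln2 / t½ = 0.693147 / 32.0 = 0.02166 h⁻¹
C = C₀ · e^(−k·t) = 4.391 × e^(−0.02166 × 25.4)
  = 4.391 × 0.5769 = 2.533 mg/L
Convert: 2.533 mg/L × 1000 = 2533 µg/L

2533 µg/L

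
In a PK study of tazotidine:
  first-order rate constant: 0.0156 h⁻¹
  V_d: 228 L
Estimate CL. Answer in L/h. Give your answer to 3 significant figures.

3.56 L/h

CL = k × Vd = 0.0156 × 228 = 3.557 L/h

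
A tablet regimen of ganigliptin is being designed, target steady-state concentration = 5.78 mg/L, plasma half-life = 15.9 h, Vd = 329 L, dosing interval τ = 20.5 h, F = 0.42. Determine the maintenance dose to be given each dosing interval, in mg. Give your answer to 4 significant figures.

4046 mg

k = ln2 / t½ = 0.693147 / 15.9 = 0.04359 h⁻¹
CL = k × Vd = 0.04359 × 329 = 14.34 L/h
At steady state, F × (Dose/τ) = Css × CL.
Dose = Css × CL × τ / F = 5.78 × 14.34 × 20.5 / 0.42 = 4046 mg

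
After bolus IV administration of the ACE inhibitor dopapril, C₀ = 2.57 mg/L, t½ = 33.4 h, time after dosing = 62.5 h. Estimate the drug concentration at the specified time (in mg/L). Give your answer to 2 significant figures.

k = ln2 / t½ = 0.693147 / 33.4 = 0.02075 h⁻¹
C = C₀ · e^(−k·t) = 2.570 × e^(−0.02075 × 62.5)
  = 2.570 × 0.2734 = 0.7026 mg/L

0.70 mg/L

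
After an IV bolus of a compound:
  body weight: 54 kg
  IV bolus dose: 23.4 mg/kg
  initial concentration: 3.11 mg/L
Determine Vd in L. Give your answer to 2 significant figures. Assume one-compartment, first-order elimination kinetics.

Dose = 23.4 × 54 = 1264 mg
Vd = Dose / C₀ = 1264 / 3.11 = 406.4 L

410 L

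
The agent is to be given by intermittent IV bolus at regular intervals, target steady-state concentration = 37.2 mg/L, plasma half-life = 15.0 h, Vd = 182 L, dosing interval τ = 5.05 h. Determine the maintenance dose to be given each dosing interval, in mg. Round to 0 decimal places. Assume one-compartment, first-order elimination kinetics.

1580 mg

k = ln2 / t½ = 0.693147 / 15.0 = 0.04621 h⁻¹
CL = k × Vd = 0.04621 × 182 = 8.410 L/h
At steady state, Dose/τ = Css × CL.
Dose = Css × CL × τ = 37.2 × 8.410 × 5.05 = 1580 mg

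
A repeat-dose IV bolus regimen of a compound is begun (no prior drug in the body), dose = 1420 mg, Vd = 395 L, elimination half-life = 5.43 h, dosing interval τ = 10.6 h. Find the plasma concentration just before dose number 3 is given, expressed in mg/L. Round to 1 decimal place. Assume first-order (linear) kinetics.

1.2 mg/L

C₀ per dose = Dose / Vd = 1420 / 395 = 3.595 mg/L
k = ln2 / t½ = 0.693147 / 5.43 = 0.1277 h⁻¹
Fraction remaining after one interval: r = e^(−kτ) = e^(−0.1277 × 10.6) = 0.2583
Before dose 3, 2 doses have been given (aged 1τ, 2τ).
C_trough = C₀ × (r + r²) = 3.595 × (0.2583 + 0.06672) = 1.168 mg/L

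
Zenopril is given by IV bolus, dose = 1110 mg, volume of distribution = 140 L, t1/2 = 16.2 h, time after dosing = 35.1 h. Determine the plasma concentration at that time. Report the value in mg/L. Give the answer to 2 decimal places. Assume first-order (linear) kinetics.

C₀ = Dose / Vd = 1110 / 140 = 7.929 mg/L
k = ln2 / t½ = 0.693147 / 16.2 = 0.04279 h⁻¹
C = C₀ · e^(−k·t) = 7.929 × e^(−0.04279 × 35.1)
  = 7.929 × 0.2227 = 1.766 mg/L

1.77 mg/L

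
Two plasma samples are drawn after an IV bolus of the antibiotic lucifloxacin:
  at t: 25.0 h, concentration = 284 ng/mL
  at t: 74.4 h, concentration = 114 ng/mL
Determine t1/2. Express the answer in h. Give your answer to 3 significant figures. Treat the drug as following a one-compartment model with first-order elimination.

k = ln(C₁/C₂) / (t₂ − t₁) = ln(284/114) / (74.4 − 25.0)
  = 0.9128 / 49.40 = 0.01848 h⁻¹
t½ = ln2 / k = 0.693147 / 0.01848 = 37.51 h

37.5 h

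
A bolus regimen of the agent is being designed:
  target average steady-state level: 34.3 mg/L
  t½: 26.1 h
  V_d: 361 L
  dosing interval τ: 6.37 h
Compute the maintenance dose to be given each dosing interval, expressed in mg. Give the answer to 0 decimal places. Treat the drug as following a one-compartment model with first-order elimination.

2095 mg

k = ln2 / t½ = 0.693147 / 26.1 = 0.02656 h⁻¹
CL = k × Vd = 0.02656 × 361 = 9.588 L/h
At steady state, Dose/τ = Css × CL.
Dose = Css × CL × τ = 34.3 × 9.588 × 6.37 = 2095 mg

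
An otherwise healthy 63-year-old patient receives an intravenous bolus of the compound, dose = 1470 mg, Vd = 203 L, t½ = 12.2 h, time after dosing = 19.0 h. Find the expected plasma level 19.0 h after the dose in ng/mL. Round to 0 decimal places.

2460 ng/mL

C₀ = Dose / Vd = 1470 / 203 = 7.241 mg/L
k = ln2 / t½ = 0.693147 / 12.2 = 0.05682 h⁻¹
C = C₀ · e^(−k·t) = 7.241 × e^(−0.05682 × 19.0)
  = 7.241 × 0.3397 = 2.460 mg/L
Convert: 2.460 mg/L × 1000 = 2460 ng/mL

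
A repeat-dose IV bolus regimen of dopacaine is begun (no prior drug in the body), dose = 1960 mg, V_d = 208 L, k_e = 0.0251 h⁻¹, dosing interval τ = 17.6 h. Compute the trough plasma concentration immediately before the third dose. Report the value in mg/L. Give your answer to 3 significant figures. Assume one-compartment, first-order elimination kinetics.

9.95 mg/L

C₀ per dose = Dose / Vd = 1960 / 208 = 9.423 mg/L
Fraction remaining after one interval: r = e^(−kτ) = e^(−0.02510 × 17.6) = 0.6429
Before dose 3, 2 doses have been given (aged 1τ, 2τ).
C_trough = C₀ × (r + r²) = 9.423 × (0.6429 + 0.4133) = 9.953 mg/L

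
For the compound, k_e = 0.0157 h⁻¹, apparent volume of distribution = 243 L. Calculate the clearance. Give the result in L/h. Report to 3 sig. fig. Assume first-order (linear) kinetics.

3.82 L/h

CL = k × Vd = 0.0157 × 243 = 3.815 L/h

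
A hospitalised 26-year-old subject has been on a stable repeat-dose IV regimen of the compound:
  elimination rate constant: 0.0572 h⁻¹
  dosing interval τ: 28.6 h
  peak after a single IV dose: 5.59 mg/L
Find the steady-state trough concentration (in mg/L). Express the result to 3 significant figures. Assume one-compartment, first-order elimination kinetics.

1.35 mg/L

e^(−kτ) = e^(−0.05720 × 28.6) = 0.1948
Accumulation ratio R = 1 / (1 − e^(−kτ)) = 1 / (1 − 0.1948) = 1.242
Steady-state trough = C₀ × R × e^(−kτ) = 5.59 × 1.242 × 0.1948 = 1.352 mg/L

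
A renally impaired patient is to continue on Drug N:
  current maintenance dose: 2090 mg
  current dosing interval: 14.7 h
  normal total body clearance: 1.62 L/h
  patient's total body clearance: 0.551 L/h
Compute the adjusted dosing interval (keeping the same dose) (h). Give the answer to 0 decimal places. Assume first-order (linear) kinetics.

To keep the same average steady-state level, dosing rate must scale with clearance.
CL ratio = 0.551 / 1.62 = 0.3401
New interval (same dose) = 14.7 / 0.3401 = 43.22 h

43 h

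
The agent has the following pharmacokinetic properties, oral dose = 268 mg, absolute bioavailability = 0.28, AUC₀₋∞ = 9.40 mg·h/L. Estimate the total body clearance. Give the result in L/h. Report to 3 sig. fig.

CL = F·Dose / AUC = 0.28 × 268 / 9.40 = 7.983 L/h

7.98 L/h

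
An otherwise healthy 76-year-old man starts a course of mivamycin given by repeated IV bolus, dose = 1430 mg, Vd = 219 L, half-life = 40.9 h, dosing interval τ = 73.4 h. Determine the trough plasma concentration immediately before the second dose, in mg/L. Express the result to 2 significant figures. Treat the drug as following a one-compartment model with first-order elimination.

C₀ per dose = Dose / Vd = 1430 / 219 = 6.530 mg/L
k = ln2 / t½ = 0.693147 / 40.9 = 0.01695 h⁻¹
Fraction remaining after one interval: r = e^(−kτ) = e^(−0.01695 × 73.4) = 0.2882
Before dose 2, 1 dose has been given (aged 1τ).
C_trough = C₀ × r = 6.530 × 0.2882 = 1.882 mg/L

1.9 mg/L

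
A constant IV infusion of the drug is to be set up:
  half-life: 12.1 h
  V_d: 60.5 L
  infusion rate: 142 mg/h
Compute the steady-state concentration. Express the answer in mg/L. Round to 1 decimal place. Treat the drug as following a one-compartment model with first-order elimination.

k = ln2 / t½ = 0.693147 / 12.1 = 0.05728 h⁻¹
CL = k × Vd = 0.05728 × 60.5 = 3.465 L/h
At steady state Css = R₀ / CL = 142 / 3.465 = 40.98 mg/L

41.0 mg/L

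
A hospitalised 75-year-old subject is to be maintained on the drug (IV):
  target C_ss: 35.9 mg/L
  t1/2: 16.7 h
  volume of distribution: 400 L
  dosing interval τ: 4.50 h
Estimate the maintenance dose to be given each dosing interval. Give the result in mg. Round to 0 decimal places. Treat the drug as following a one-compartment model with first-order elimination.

k = ln2 / t½ = 0.693147 / 16.7 = 0.04151 h⁻¹
CL = k × Vd = 0.04151 × 400 = 16.60 L/h
At steady state, Dose/τ = Css × CL.
Dose = Css × CL × τ = 35.9 × 16.60 × 4.50 = 2682 mg

2682 mg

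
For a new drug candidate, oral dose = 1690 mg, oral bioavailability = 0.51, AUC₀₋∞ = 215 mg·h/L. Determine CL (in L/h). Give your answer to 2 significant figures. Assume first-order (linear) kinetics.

4.0 L/h

CL = F·Dose / AUC = 0.51 × 1690 / 215 = 4.009 L/h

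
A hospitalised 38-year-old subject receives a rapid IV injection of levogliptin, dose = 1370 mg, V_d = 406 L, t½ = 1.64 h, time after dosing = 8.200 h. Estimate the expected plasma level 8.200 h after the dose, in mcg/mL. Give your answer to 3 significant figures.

C₀ = Dose / Vd = 1370 / 406 = 3.374 mg/L
k = ln2 / t½ = 0.693147 / 1.64 = 0.4227 h⁻¹
t / t½ = 8.200 / 1.64 = 5 half-lives
C = C₀ × (1/2)^5 = 3.374 × 0.03125 = 0.1054 mg/L
(0.1054 mg/L = 0.1054 mcg/mL)

0.105 mcg/mL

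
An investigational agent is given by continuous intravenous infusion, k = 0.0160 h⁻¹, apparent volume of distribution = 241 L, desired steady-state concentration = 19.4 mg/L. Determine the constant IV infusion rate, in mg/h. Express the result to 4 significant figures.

74.81 mg/h

CL = k × Vd = 0.01600 × 241 = 3.856 L/h
At steady state, infusion rate R₀ = Css × CL = 19.4 × 3.856 = 74.81 mg/h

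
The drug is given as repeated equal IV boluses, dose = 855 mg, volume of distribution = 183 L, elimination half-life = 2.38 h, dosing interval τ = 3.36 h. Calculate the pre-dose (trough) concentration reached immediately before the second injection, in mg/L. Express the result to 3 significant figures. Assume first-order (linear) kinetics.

1.76 mg/L

C₀ per dose = Dose / Vd = 855 / 183 = 4.672 mg/L
k = ln2 / t½ = 0.693147 / 2.38 = 0.2912 h⁻¹
Fraction remaining after one interval: r = e^(−kτ) = e^(−0.2912 × 3.36) = 0.3759
Before dose 2, 1 dose has been given (aged 1τ).
C_trough = C₀ × r = 4.672 × 0.3759 = 1.756 mg/L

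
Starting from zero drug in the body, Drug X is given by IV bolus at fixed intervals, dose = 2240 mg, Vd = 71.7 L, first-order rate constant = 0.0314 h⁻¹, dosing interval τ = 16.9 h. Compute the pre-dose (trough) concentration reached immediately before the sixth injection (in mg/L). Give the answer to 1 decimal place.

C₀ per dose = Dose / Vd = 2240 / 71.7 = 31.24 mg/L
Fraction remaining after one interval: r = e^(−kτ) = e^(−0.03140 × 16.9) = 0.5882
Before dose 6, 5 doses have been given (aged 1τ, 2τ, 3τ, 4τ, 5τ).
C_trough = C₀ × (r + r² + … + r^5) = C₀ × r(1−r^5)/(1−r)
        = 31.24 × 0.5882 × (1 − 0.07041) / (1 − 0.5882) = 41.48 mg/L

41.5 mg/L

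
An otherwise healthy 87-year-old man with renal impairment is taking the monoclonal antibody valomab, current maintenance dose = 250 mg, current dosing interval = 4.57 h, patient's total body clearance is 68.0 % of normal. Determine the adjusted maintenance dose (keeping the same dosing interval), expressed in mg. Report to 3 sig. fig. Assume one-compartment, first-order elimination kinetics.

To keep the same average steady-state level, dosing rate must scale with clearance.
CL ratio = 68.0 / 100 = 0.6800
New dose (same interval) = 250 × 0.6800 = 170.0 mg

170 mg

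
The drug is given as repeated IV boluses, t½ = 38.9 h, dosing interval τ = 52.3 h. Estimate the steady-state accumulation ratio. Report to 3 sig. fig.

1.65

k = ln2 / t½ = 0.693147 / 38.9 = 0.01782 h⁻¹
e^(−kτ) = e^(−0.01782 × 52.3) = 0.3938
Accumulation ratio R = 1 / (1 − e^(−kτ)) = 1 / (1 − 0.3938) = 1.650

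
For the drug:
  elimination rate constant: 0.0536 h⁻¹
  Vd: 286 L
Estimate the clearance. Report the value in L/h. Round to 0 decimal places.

15 L/h

CL = k × Vd = 0.0536 × 286 = 15.33 L/h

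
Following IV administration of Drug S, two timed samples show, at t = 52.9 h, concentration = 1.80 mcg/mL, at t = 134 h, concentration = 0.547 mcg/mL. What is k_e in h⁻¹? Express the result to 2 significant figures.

k = ln(C₁/C₂) / (t₂ − t₁) = ln(1.80/0.547) / (134 − 52.9)
  = 1.191 / 81.10 = 0.01469 h⁻¹

0.015 h⁻¹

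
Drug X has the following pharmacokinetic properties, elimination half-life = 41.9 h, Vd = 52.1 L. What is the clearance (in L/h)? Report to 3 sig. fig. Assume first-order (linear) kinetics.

k = ln2 / t½ = 0.693147 / 41.9 = 0.01654 h⁻¹
CL = k × Vd = 0.01654 × 52.1 = 0.8617 L/h

0.862 L/h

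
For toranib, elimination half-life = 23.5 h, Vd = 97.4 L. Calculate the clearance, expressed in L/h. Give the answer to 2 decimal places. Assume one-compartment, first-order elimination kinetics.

k = ln2 / t½ = 0.693147 / 23.5 = 0.02950 h⁻¹
CL = k × Vd = 0.02950 × 97.4 = 2.873 L/h

2.87 L/h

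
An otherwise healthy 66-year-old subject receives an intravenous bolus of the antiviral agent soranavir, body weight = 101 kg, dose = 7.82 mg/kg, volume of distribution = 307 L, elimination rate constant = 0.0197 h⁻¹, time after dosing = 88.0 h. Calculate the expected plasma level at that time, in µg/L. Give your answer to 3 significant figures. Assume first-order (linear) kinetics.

Total dose = 7.82 × 101 = 789.8 mg
C₀ = Dose / Vd = 789.8 / 307 = 2.573 mg/L
C = C₀ · e^(−k·t) = 2.573 × e^(−0.01970 × 88.0)
  = 2.573 × 0.1766 = 0.4544 mg/L
Convert: 0.4544 mg/L × 1000 = 454.4 µg/L

454 µg/L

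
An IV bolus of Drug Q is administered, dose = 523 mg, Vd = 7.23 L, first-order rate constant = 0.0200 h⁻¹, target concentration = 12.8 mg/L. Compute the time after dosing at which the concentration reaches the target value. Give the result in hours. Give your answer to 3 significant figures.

86.6 h

C₀ = Dose / Vd = 523.0 / 7.23 = 72.34 mg/L
t = ln(C₀ / C) / k = ln(72.34 / 12.8) / 0.02000
  = ln(5.652) / 0.02000 = 1.732 / 0.02000 = 86.60 h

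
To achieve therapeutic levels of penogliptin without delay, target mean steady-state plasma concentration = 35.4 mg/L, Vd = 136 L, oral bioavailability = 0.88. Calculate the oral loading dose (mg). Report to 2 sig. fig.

LD = Css × Vd / F = 35.4 × 136 / 0.88 = 5471 mg

5500 mg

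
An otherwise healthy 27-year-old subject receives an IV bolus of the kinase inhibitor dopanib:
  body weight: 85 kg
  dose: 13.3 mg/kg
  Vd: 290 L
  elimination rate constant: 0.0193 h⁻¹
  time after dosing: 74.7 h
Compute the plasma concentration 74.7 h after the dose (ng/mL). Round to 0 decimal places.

922 ng/mL

Total dose = 13.3 × 85 = 1131 mg
C₀ = Dose / Vd = 1131 / 290 = 3.900 mg/L
C = C₀ · e^(−k·t) = 3.900 × e^(−0.01930 × 74.7)
  = 3.900 × 0.2365 = 0.9224 mg/L
Convert: 0.9224 mg/L × 1000 = 922.4 ng/mL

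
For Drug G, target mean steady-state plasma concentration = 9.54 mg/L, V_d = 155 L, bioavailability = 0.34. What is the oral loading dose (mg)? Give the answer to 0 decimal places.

4349 mg

LD = Css × Vd / F = 9.54 × 155 / 0.34 = 4349 mg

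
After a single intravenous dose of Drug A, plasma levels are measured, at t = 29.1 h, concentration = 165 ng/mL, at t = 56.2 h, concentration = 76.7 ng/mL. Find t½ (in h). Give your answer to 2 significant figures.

25 h

k = ln(C₁/C₂) / (t₂ − t₁) = ln(165/76.7) / (56.2 − 29.1)
  = 0.7660 / 27.10 = 0.02827 h⁻¹
t½ = ln2 / k = 0.693147 / 0.02827 = 24.52 h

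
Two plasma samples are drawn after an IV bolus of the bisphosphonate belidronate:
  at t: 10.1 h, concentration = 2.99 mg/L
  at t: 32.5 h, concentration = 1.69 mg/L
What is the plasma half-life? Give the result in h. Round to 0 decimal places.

27 h

k = ln(C₁/C₂) / (t₂ − t₁) = ln(2.99/1.69) / (32.5 − 10.1)
  = 0.5705 / 22.40 = 0.02547 h⁻¹
t½ = ln2 / k = 0.693147 / 0.02547 = 27.21 h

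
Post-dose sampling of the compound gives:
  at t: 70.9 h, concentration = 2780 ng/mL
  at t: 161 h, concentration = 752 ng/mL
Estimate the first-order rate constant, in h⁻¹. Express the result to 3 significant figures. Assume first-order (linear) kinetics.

k = ln(C₁/C₂) / (t₂ − t₁) = ln(2780/752) / (161 − 70.9)
  = 1.307 / 90.10 = 0.01451 h⁻¹

0.0145 h⁻¹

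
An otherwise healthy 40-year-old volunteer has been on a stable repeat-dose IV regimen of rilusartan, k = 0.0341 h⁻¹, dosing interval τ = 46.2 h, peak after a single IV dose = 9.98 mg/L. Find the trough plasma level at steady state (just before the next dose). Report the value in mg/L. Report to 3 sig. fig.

e^(−kτ) = e^(−0.03410 × 46.2) = 0.2069
Accumulation ratio R = 1 / (1 − e^(−kτ)) = 1 / (1 − 0.2069) = 1.261
Steady-state trough = C₀ × R × e^(−kτ) = 9.98 × 1.261 × 0.2069 = 2.604 mg/L

2.60 mg/L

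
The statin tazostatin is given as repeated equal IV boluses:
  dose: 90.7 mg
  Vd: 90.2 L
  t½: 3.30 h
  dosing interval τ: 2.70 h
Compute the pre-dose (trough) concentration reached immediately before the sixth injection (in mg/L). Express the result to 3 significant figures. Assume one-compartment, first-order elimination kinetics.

1.24 mg/L

C₀ per dose = Dose / Vd = 90.7 / 90.2 = 1.006 mg/L
k = ln2 / t½ = 0.693147 / 3.30 = 0.2100 h⁻¹
Fraction remaining after one interval: r = e^(−kτ) = e^(−0.2100 × 2.70) = 0.5672
Before dose 6, 5 doses have been given (aged 1τ, 2τ, 3τ, 4τ, 5τ).
C_trough = C₀ × (r + r² + … + r^5) = C₀ × r(1−r^5)/(1−r)
        = 1.006 × 0.5672 × (1 − 0.05871) / (1 − 0.5672) = 1.241 mg/L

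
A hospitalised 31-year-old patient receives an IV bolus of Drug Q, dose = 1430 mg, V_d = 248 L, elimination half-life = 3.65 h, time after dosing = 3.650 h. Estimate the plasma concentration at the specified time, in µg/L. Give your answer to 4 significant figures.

2883 µg/L

C₀ = Dose / Vd = 1430 / 248 = 5.766 mg/L
k = ln2 / t½ = 0.693147 / 3.65 = 0.1899 h⁻¹
t / t½ = 3.650 / 3.65 = 1 half-lives
C = C₀ × (1/2)^1 = 5.766 × 0.5000 = 2.883 mg/L
Convert: 2.883 mg/L × 1000 = 2883 µg/L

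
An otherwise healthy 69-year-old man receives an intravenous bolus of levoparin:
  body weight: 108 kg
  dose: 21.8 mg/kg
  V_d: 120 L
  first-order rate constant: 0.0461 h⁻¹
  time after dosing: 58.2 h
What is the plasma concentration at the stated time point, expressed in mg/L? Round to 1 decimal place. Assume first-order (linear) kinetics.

1.3 mg/L

Total dose = 21.8 × 108 = 2354 mg
C₀ = Dose / Vd = 2354 / 120 = 19.62 mg/L
C = C₀ · e^(−k·t) = 19.62 × e^(−0.04610 × 58.2)
  = 19.62 × 0.06836 = 1.341 mg/L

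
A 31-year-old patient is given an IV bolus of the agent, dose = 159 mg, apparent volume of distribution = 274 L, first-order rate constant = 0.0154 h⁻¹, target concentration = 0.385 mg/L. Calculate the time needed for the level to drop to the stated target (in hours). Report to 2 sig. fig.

27 h

C₀ = Dose / Vd = 159.0 / 274 = 0.5803 mg/L
t = ln(C₀ / C) / k = ln(0.5803 / 0.385) / 0.01540
  = ln(1.507) / 0.01540 = 0.4101 / 0.01540 = 26.63 h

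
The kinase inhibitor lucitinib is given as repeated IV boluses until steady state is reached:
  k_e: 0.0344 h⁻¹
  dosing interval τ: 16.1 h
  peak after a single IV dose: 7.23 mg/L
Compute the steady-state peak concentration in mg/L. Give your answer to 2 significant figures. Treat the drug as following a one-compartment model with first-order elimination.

17 mg/L

e^(−kτ) = e^(−0.03440 × 16.1) = 0.5747
Accumulation ratio R = 1 / (1 − e^(−kτ)) = 1 / (1 − 0.5747) = 2.351
Steady-state peak = C₀ × R = 7.23 × 2.351 = 17.00 mg/L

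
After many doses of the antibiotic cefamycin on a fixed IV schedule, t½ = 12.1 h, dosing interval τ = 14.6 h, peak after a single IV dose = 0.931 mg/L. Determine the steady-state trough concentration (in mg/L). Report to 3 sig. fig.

k = ln2 / t½ = 0.693147 / 12.1 = 0.05728 h⁻¹
e^(−kτ) = e^(−0.05728 × 14.6) = 0.4333
Accumulation ratio R = 1 / (1 − e^(−kτ)) = 1 / (1 − 0.4333) = 1.765
Steady-state trough = C₀ × R × e^(−kτ) = 0.931 × 1.765 × 0.4333 = 0.7120 mg/L

0.712 mg/L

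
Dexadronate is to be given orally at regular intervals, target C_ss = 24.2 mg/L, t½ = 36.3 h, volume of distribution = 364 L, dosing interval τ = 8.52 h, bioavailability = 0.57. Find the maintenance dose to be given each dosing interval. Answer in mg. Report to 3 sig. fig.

k = ln2 / t½ = 0.693147 / 36.3 = 0.01909 h⁻¹
CL = k × Vd = 0.01909 × 364 = 6.949 L/h
At steady state, F × (Dose/τ) = Css × CL.
Dose = Css × CL × τ / F = 24.2 × 6.949 × 8.52 / 0.57 = 2514 mg

2510 mg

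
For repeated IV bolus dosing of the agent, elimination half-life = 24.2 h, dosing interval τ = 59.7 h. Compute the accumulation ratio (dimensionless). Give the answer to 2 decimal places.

1.22

k = ln2 / t½ = 0.693147 / 24.2 = 0.02864 h⁻¹
e^(−kτ) = e^(−0.02864 × 59.7) = 0.1809
Accumulation ratio R = 1 / (1 − e^(−kτ)) = 1 / (1 − 0.1809) = 1.221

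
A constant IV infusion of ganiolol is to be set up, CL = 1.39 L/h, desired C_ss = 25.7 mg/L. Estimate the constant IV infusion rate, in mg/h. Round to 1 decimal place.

35.7 mg/h

At steady state, infusion rate R₀ = Css × CL = 25.7 × 1.390 = 35.72 mg/h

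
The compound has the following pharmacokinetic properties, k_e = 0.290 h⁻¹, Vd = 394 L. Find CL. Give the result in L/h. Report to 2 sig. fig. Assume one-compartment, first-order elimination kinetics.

110 L/h

CL = k × Vd = 0.290 × 394 = 114.3 L/h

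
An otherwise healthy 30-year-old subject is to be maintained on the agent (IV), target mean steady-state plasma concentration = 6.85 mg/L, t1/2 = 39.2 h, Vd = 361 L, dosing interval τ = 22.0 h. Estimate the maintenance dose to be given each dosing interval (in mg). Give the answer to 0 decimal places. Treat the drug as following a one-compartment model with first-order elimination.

962 mg

k = ln2 / t½ = 0.693147 / 39.2 = 0.01768 h⁻¹
CL = k × Vd = 0.01768 × 361 = 6.382 L/h
At steady state, Dose/τ = Css × CL.
Dose = Css × CL × τ = 6.85 × 6.382 × 22.0 = 961.8 mg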